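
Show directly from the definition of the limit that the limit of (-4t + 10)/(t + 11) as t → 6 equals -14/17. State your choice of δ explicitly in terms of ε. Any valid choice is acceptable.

δ = min(17/2, (289/108)ε)

Let ε > 0. We want δ > 0 with 0 < |t − 6| < δ ⇒ |(-4t + 10)/(t + 11) + 14/17| < ε.
Combining over a common denominator, (-4t + 10)/(t + 11) + 14/17 = [(-4t + 10)·17 − (-14)·(t + 11)] / [17·(t + 11)] = -54(t − 6) / (17(t + 11)).
So |(-4t + 10)/(t + 11) + 14/17| = 54|t − 6| / (17·|t + 11|).
Restrict δ ≤ 17/2. Then |t − 6| < 17/2 gives |t + 11| = |(t − 6) + 17| ≥ 17 − 17/2 = 17/2.
Hence |(-4t + 10)/(t + 11) + 14/17| < 54|t − 6|/(17·(17/2)) = (108/289)|t − 6|, which is < ε once |t − 6| < (289/108)ε.
Take δ = min(17/2, (289/108)ε). Then 0 < |t − 6| < δ forces both bounds, so |(-4t + 10)/(t + 11) + 14/17| < ε.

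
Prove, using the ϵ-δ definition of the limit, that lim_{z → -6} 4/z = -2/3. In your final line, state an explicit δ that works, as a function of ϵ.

δ = min(3, (9/2)ϵ)

Let ϵ > 0 be given. We seek δ > 0 such that 0 < |z + 6| < δ implies |4/z + 2/3| < ϵ.
|4/z + 2/3| = 4·|-6 − z|/(6·|z|) = 4|z + 6|/(6|z|).
Restrict δ ≤ 3. Then |z + 6| < 3 gives |z| > 3, so 6|z| > 18.
Then |4/z + 2/3| < 4|z + 6|/18, which is < ϵ when |z + 6| < (9/2)ϵ.
Take δ = min(3, (9/2)ϵ). Then 0 < |z + 6| < δ gives both |z + 6| < 3 and |z + 6| < (9/2)ϵ, so |4/z + 2/3| < ϵ.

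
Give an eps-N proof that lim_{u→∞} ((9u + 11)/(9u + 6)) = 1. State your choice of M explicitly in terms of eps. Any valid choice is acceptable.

Suppose eps > 0. We seek M > 0 such that u > M implies |(9u + 11)/(9u + 6) − 1| < eps.
(9u + 11)/(9u + 6) − 1 = (9(9u + 11) − 9(9u + 6)) / (9(9u + 6)) = 45/(9(9u + 6)).
For u > 0 we have 9u + 6 > 9u, so |(9u + 11)/(9u + 6) − 1| = 45/(9(9u + 6)) < 45/(9·9u) = (5/9)/u.
Thus |(9u + 11)/(9u + 6) − 1| < eps whenever u > (5/9)/eps.
Take M = (5/9)/eps. If u > M then |(9u + 11)/(9u + 6) − 1| < (5/9)/u < eps.

M = (5/9)/eps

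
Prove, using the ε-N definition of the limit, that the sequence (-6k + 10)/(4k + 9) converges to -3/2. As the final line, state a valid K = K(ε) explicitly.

K = (47/8)/ε

Let ε > 0. For k ≥ 1, |(-6k + 10)/(4k + 9) + 3/2| = |94|/(4(4k + 9)) = 94/(4(4k + 9)).
Since 4k + 9 ≥ 4k for k ≥ 1, this is ≤ 94/(4·4k) = (47/8)/k.
So |(-6k + 10)/(4k + 9) + 3/2| < ε whenever k > (47/8)/ε.
Take K = (47/8)/ε. If k > K then |(-6k + 10)/(4k + 9) + 3/2| ≤ (47/8)/k < ε.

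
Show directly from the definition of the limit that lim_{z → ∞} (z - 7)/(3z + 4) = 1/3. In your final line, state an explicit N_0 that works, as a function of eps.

N_0 = (25/9)/eps

Suppose eps > 0. We seek N_0 > 0 such that z > N_0 implies |(z - 7)/(3z + 4) − (1/3)| < eps.
(z - 7)/(3z + 4) − (1/3) = (3(z - 7) − (3z + 4)) / (3(3z + 4)) = -25/(3(3z + 4)).
For z > 0 we have 3z + 4 > 3z, so |(z - 7)/(3z + 4) − (1/3)| = 25/(3(3z + 4)) < 25/(3·3z) = (25/9)/z.
Thus |(z - 7)/(3z + 4) − (1/3)| < eps whenever z > (25/9)/eps.
Take N_0 = (25/9)/eps. If z > N_0 then |(z - 7)/(3z + 4) − (1/3)| < (25/9)/z < eps.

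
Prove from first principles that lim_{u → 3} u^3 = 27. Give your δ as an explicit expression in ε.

δ = min(1, ε/37)

Let ε > 0 be given. We seek δ > 0 with 0 < |u − 3| < δ ⇒ |u^3 − 27| < ε.
Factor: u^3 − 27 = (u − 3)(u^2 + 3u + 9), so |u^3 − 27| = |u − 3|·|u^2 + 3u + 9|.
Impose δ ≤ 1 so that |u| < 4; then |u^2 + 3u + 9| ≤ 37.
Hence |u^3 − 27| ≤ 37|u − 3|, which is < ε once |u − 3| < ε/37.
Take δ = min(1, ε/37). If 0 < |u − 3| < δ then both bounds hold and |u^3 − 27| ≤ 37|u − 3| < 37·(ε/37) = ε.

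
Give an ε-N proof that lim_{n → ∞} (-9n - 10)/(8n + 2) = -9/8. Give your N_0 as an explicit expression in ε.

Let ε > 0 be given. For n ≥ 1, |(-9n - 10)/(8n + 2) + 9/8| = |-62|/(8(8n + 2)) = 62/(8(8n + 2)).
Since 8n + 2 ≥ 8n for n ≥ 1, this is ≤ 62/(8·8n) = (31/32)/n.
So |(-9n - 10)/(8n + 2) + 9/8| < ε whenever n > (31/32)/ε.
Take N_0 = (31/32)/ε. If n > N_0 then |(-9n - 10)/(8n + 2) + 9/8| ≤ (31/32)/n < ε.

N_0 = (31/32)/ε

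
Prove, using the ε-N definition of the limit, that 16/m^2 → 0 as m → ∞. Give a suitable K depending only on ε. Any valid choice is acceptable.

K = (16/ε)^{1/2}

Let ε > 0. For m ≥ 1, |16/m^2 − 0| = 16/m^2.
16/m^2 < ε ⇔ m^2 > 16/ε ⇔ m > (16/ε)^{1/2}.
Take K = (16/ε)^{1/2}. Then m > K implies 16/m^2 < ε.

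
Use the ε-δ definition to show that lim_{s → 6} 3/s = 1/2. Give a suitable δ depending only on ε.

δ = min(3, 6ε)

Fix ε > 0. We seek δ > 0 such that 0 < |s − 6| < δ implies |3/s − (1/2)| < ε.
|3/s − (1/2)| = 3·|6 − s|/(6·|s|) = 3|s − 6|/(6|s|).
Restrict δ ≤ 3. Then |s − 6| < 3 gives |s| > 3, so 6|s| > 18.
Then |3/s − (1/2)| < 3|s − 6|/18, which is < ε when |s − 6| < 6ε.
Take δ = min(3, 6ε). Then 0 < |s − 6| < δ gives both |s − 6| < 3 and |s − 6| < 6ε, so |3/s − (1/2)| < ε.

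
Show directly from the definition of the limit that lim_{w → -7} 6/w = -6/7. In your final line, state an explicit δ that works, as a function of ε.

Fix ε > 0. We seek δ > 0 such that 0 < |w + 7| < δ implies |6/w + 6/7| < ε.
|6/w + 6/7| = 6·|-7 − w|/(7·|w|) = 6|w + 7|/(7|w|).
Restrict δ ≤ 7/2. Then |w + 7| < 7/2 gives |w| > 7/2, so 7|w| > 49/2.
Then |6/w + 6/7| < 6|w + 7|/(49/2), which is < ε when |w + 7| < (49/12)ε.
Take δ = min(7/2, (49/12)ε). Then 0 < |w + 7| < δ gives both |w + 7| < 7/2 and |w + 7| < (49/12)ε, so |6/w + 6/7| < ε.

δ = min(7/2, (49/12)ε)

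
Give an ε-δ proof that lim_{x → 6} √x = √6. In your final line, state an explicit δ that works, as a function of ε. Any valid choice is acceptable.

δ = min(6, √6·ε)

Let ε > 0. We want δ > 0 such that 0 < |x − 6| < δ implies |√x − √6| < ε.
Rationalise: √x − √6 = (x − 6)/(√x + √6), so |√x − √6| = |x − 6|/(√x + √6).
Restrict δ ≤ 6 so that |x − 6| < 6 forces x > 0, and then √x + √6 > √6.
Hence |√x − √6| < |x − 6|/√6, which is < ε once |x − 6| < √6·ε.
Take δ = min(6, √6·ε). If 0 < |x − 6| < δ then x > 0 and |√x − √6| < |x − 6|/√6 < ε.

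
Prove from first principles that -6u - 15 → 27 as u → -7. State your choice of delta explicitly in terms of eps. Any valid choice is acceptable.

delta = eps/6

Let eps > 0 be given. We need delta > 0 so that 0 < |u + 7| < delta implies |(-6u - 15) − 27| < eps.
Since (-6u - 15) − 27 = -6(u + 7), we have |(-6u - 15) − 27| = 6|u + 7|.
So 6|u + 7| < eps exactly when |u + 7| < eps/6.
Choosing delta = eps/6 gives |(-6u - 15) − 27| = 6|u + 7| < eps whenever |u + 7| < delta.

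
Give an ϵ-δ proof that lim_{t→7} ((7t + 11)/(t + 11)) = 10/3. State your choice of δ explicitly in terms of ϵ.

δ = min(9, (27/11)ϵ)

Let ϵ > 0. We want δ > 0 with 0 < |t − 7| < δ ⇒ |(7t + 11)/(t + 11) − (10/3)| < ϵ.
Combining over a common denominator, (7t + 11)/(t + 11) − (10/3) = [(7t + 11)·18 − 60·(t + 11)] / [18·(t + 11)] = 66(t − 7) / (18(t + 11)).
So |(7t + 11)/(t + 11) − (10/3)| = 66|t − 7| / (18·|t + 11|).
Require δ ≤ 9, so |t + 11| ≥ |18| − |t − 7| > 18 − 9 = 9.
Hence |(7t + 11)/(t + 11) − (10/3)| < 66|t − 7|/(18·9) = (11/27)|t − 7|, which is < ϵ once |t − 7| < (27/11)ϵ.
Take δ = min(9, (27/11)ϵ). Then 0 < |t − 7| < δ forces both bounds, so |(7t + 11)/(t + 11) − (10/3)| < ϵ.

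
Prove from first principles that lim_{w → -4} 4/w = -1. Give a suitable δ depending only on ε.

δ = min(2, 2ε)

Let ε > 0 be given. We seek δ > 0 such that 0 < |w + 4| < δ implies |4/w + 1| < ε.
|4/w + 1| = 4·|-4 − w|/(4·|w|) = 4|w + 4|/(4|w|).
Restrict δ ≤ 2. Then |w + 4| < 2 gives |w| > 2, so 4|w| > 8.
Then |4/w + 1| < 4|w + 4|/8, which is < ε when |w + 4| < 2ε.
Take δ = min(2, 2ε). Then 0 < |w + 4| < δ gives both |w + 4| < 2 and |w + 4| < 2ε, so |4/w + 1| < ε.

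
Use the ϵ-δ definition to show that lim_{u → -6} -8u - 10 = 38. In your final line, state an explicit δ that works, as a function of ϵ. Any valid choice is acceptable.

δ = ϵ/8

Let ϵ > 0. We need δ > 0 so that 0 < |u + 6| < δ implies |(-8u - 10) − 38| < ϵ.
|(-8u - 10) − 38| = |-8u - 48| = 8|u + 6|.
So 8|u + 6| < ϵ exactly when |u + 6| < ϵ/8.
Take δ = ϵ/8. If 0 < |u + 6| < δ then |(-8u - 10) − 38| = 8|u + 6| < 8·(ϵ/8) = ϵ.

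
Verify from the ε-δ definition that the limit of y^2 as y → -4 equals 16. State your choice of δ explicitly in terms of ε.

Let ε > 0. We seek δ > 0 with 0 < |y + 4| < δ ⇒ |y^2 − 16| < ε.
Factor: y^2 − 16 = (y + 4)(y - 4), so |y^2 − 16| = |y + 4|·|y - 4|.
Impose δ ≤ 1 so that |y| < 5; then |y - 4| ≤ 9.
Hence |y^2 − 16| ≤ 9|y + 4|, which is < ε once |y + 4| < ε/9.
Take δ = min(1, ε/9). If 0 < |y + 4| < δ then both bounds hold and |y^2 − 16| ≤ 9|y + 4| < 9·(ε/9) = ε.

δ = min(1, ε/9)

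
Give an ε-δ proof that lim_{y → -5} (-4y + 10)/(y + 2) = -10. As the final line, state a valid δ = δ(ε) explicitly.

Fix ε > 0. We want δ > 0 with 0 < |y + 5| < δ ⇒ |(-4y + 10)/(y + 2) + 10| < ε.
Combining over a common denominator, (-4y + 10)/(y + 2) + 10 = [(-4y + 10)·(-3) − 30·(y + 2)] / [(-3)·(y + 2)] = -18(y + 5) / ((-3)(y + 2)).
So |(-4y + 10)/(y + 2) + 10| = 18|y + 5| / (3·|y + 2|).
Require δ ≤ 3/2, so |y + 2| ≥ |-3| − |y + 5| > 3 − 3/2 = 3/2.
Hence |(-4y + 10)/(y + 2) + 10| < 18|y + 5|/(3·(3/2)) = 4|y + 5|, which is < ε once |y + 5| < (1/4)ε.
Take δ = min(3/2, (1/4)ε). Then 0 < |y + 5| < δ forces both bounds, so |(-4y + 10)/(y + 2) + 10| < ε.

δ = min(3/2, (1/4)ε)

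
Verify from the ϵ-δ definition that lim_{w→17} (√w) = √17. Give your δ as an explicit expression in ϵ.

Suppose ϵ > 0. We want δ > 0 such that 0 < |w − 17| < δ implies |√w − √17| < ϵ.
Rationalise: √w − √17 = (w − 17)/(√w + √17), so |√w − √17| = |w − 17|/(√w + √17).
Restrict δ ≤ 17 so that |w − 17| < 17 forces w > 0, and then √w + √17 > √17.
Hence |√w − √17| < |w − 17|/√17, which is < ϵ once |w − 17| < √17·ϵ.
Take δ = min(17, √17·ϵ). If 0 < |w − 17| < δ then w > 0 and |√w − √17| < |w − 17|/√17 < ϵ.

δ = min(17, √17·ϵ)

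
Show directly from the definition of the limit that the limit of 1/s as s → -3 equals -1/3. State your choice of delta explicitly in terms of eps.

delta = min(3/2, (9/2)eps)

Let eps > 0 be given. We seek delta > 0 such that 0 < |s + 3| < delta implies |1/s + 1/3| < eps.
|1/s + 1/3| = |-3 − s|/(3·|s|) = |s + 3|/(3|s|).
Restrict delta ≤ 3/2. Then |s + 3| < 3/2 gives |s| > 3/2, so 3|s| > 9/2.
Then |1/s + 1/3| < |s + 3|/(9/2), which is < eps when |s + 3| < (9/2)eps.
Take delta = min(3/2, (9/2)eps). Then 0 < |s + 3| < delta gives both |s + 3| < 3/2 and |s + 3| < (9/2)eps, so |1/s + 1/3| < eps.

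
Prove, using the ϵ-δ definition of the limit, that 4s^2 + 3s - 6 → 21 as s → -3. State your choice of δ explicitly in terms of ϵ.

Fix ϵ > 0. We want δ > 0 such that 0 < |s + 3| < δ implies |(4s^2 + 3s - 6) − 21| < ϵ.
(4s^2 + 3s - 6) − 21 = 4s^2 + 3s - 27 = (s + 3)(4s - 9).
So |(4s^2 + 3s - 6) − 21| = |s + 3|·|4s - 9|.
Require δ ≤ 1. Then |s + 3| < 1 gives |s| < 4, and by the triangle inequality |4s - 9| ≤ 4·4 + 9 = 25.
Hence |(4s^2 + 3s - 6) − 21| ≤ 25|s + 3| < ϵ provided |s + 3| < ϵ/25.
Choosing δ = min(1, ϵ/25) ensures both conditions, hence |(4s^2 + 3s - 6) − 21| < ϵ.

δ = min(1, ϵ/25)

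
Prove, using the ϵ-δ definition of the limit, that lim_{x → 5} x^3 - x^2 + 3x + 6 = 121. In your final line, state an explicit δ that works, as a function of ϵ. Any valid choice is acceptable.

Let ϵ > 0. We want δ > 0 such that 0 < |x − 5| < δ implies |(x^3 - x^2 + 3x + 6) − 121| < ϵ.
(x^3 - x^2 + 3x + 6) − 121 = x^3 - x^2 + 3x - 115 = (x − 5)(x^2 + 4x + 23).
So |(x^3 - x^2 + 3x + 6) − 121| = |x − 5|·|x^2 + 4x + 23|.
Require δ ≤ 2. Then |x − 5| < 2 gives |x| < 7, and by the triangle inequality |x^2 + 4x + 23| ≤ 7^2 + 4·7 + 23 = 100.
Hence |(x^3 - x^2 + 3x + 6) − 121| ≤ 100|x − 5| < ϵ provided |x − 5| < ϵ/100.
Choosing δ = min(2, ϵ/100) ensures both conditions, hence |(x^3 - x^2 + 3x + 6) − 121| < ϵ.

δ = min(2, ϵ/100)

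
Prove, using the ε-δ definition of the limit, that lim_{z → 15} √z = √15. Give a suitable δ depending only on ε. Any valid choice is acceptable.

δ = min(15, √15·ε)

Fix ε > 0. We want δ > 0 such that 0 < |z − 15| < δ implies |√z − √15| < ε.
Rationalise: √z − √15 = (z − 15)/(√z + √15), so |√z − √15| = |z − 15|/(√z + √15).
Restrict δ ≤ 15 so that |z − 15| < 15 forces z > 0, and then √z + √15 > √15.
Hence |√z − √15| < |z − 15|/√15, which is < ε once |z − 15| < √15·ε.
Take δ = min(15, √15·ε). If 0 < |z − 15| < δ then z > 0 and |√z − √15| < |z − 15|/√15 < ε.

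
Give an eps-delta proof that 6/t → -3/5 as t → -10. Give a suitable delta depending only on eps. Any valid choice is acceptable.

delta = min(5, (25/3)eps)

Let eps > 0. We seek delta > 0 such that 0 < |t + 10| < delta implies |6/t + 3/5| < eps.
|6/t + 3/5| = 6·|-10 − t|/(10·|t|) = 6|t + 10|/(10|t|).
Restrict delta ≤ 5. Then |t + 10| < 5 gives |t| > 5, so 10|t| > 50.
Then |6/t + 3/5| < 6|t + 10|/50, which is < eps when |t + 10| < (25/3)eps.
Take delta = min(5, (25/3)eps). Then 0 < |t + 10| < delta gives both |t + 10| < 5 and |t + 10| < (25/3)eps, so |6/t + 3/5| < eps.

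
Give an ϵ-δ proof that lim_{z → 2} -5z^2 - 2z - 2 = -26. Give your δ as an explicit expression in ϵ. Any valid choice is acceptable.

Suppose ϵ > 0. We want δ > 0 such that 0 < |z − 2| < δ implies |(-5z^2 - 2z - 2) + 26| < ϵ.
(-5z^2 - 2z - 2) + 26 = -5z^2 - 2z + 24 = (z − 2)(-5z - 12).
So |(-5z^2 - 2z - 2) + 26| = |z − 2|·|-5z - 12|.
Assume first that |z − 2| < 2, so |z| < 4. Then |-5z - 12| ≤ 5·4 + 12 = 32.
Hence |(-5z^2 - 2z - 2) + 26| ≤ 32|z − 2| < ϵ provided |z − 2| < ϵ/32.
Choosing δ = min(2, ϵ/32) ensures both conditions, hence |(-5z^2 - 2z - 2) + 26| < ϵ.

δ = min(2, ϵ/32)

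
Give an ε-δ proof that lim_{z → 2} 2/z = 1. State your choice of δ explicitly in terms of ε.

δ = min(1, ε)

Let ε > 0 be given. We seek δ > 0 such that 0 < |z − 2| < δ implies |2/z − 1| < ε.
|2/z − 1| = 2·|2 − z|/(2·|z|) = 2|z − 2|/(2|z|).
Require δ ≤ 1 so that |z| > 2 − 1 = 1, hence 2|z| > 2.
Then |2/z − 1| < 2|z − 2|/2, which is < ε when |z − 2| < ε.
Take δ = min(1, ε). Then 0 < |z − 2| < δ gives both |z − 2| < 1 and |z − 2| < ε, so |2/z − 1| < ε.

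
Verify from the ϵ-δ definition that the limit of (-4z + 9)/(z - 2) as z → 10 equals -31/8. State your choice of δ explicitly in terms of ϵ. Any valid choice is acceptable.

δ = min(4, 32ϵ)

Suppose ϵ > 0. We want δ > 0 with 0 < |z − 10| < δ ⇒ |(-4z + 9)/(z - 2) + 31/8| < ϵ.
Combining over a common denominator, (-4z + 9)/(z - 2) + 31/8 = [(-4z + 9)·8 − (-31)·(z - 2)] / [8·(z - 2)] = -1(z − 10) / (8(z - 2)).
So |(-4z + 9)/(z - 2) + 31/8| = |z − 10| / (8·|z − 2|).
Restrict δ ≤ 4. Then |z − 10| < 4 gives |z − 2| = |(z − 10) + 8| ≥ 8 − 4 = 4.
Hence |(-4z + 9)/(z - 2) + 31/8| < |z − 10|/(8·4) = (1/32)|z − 10|, which is < ϵ once |z − 10| < 32ϵ.
Take δ = min(4, 32ϵ). Then 0 < |z − 10| < δ forces both bounds, so |(-4z + 9)/(z - 2) + 31/8| < ϵ.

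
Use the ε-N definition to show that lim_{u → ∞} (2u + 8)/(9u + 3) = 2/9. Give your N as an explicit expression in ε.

N = (22/27)/ε

Suppose ε > 0. We seek N > 0 such that u > N implies |(2u + 8)/(9u + 3) − (2/9)| < ε.
(2u + 8)/(9u + 3) − (2/9) = (9(2u + 8) − 2(9u + 3)) / (9(9u + 3)) = 66/(9(9u + 3)).
For u > 0 we have 9u + 3 > 9u, so |(2u + 8)/(9u + 3) − (2/9)| = 66/(9(9u + 3)) < 66/(9·9u) = (22/27)/u.
Thus |(2u + 8)/(9u + 3) − (2/9)| < ε whenever u > (22/27)/ε.
Take N = (22/27)/ε. If u > N then |(2u + 8)/(9u + 3) − (2/9)| < (22/27)/u < ε.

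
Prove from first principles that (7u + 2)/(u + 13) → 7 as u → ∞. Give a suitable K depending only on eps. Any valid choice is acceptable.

K = 89/eps

Let eps > 0 be given. We seek K > 0 such that u > K implies |(7u + 2)/(u + 13) − 7| < eps.
(7u + 2)/(u + 13) − 7 = ((7u + 2) − 7(u + 13)) / ((u + 13)) = -89/((u + 13)).
For u > 0 we have u + 13 > u, so |(7u + 2)/(u + 13) − 7| = 89/((u + 13)) < 89/(u) = 89/u.
Thus |(7u + 2)/(u + 13) − 7| < eps whenever u > 89/eps.
Take K = 89/eps. If u > K then |(7u + 2)/(u + 13) − 7| < 89/u < eps.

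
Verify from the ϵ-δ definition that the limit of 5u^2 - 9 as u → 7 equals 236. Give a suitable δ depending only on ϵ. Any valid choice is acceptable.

Let ϵ > 0 be given. We want δ > 0 such that 0 < |u − 7| < δ implies |(5u^2 - 9) − 236| < ϵ.
(5u^2 - 9) − 236 = 5u^2 - 245 = (u − 7)(5u + 35).
So |(5u^2 - 9) − 236| = |u − 7|·|5u + 35|.
Assume first that |u − 7| < 2, so |u| < 9. Then |5u + 35| ≤ 5·9 + 35 = 80.
Hence |(5u^2 - 9) − 236| ≤ 80|u − 7| < ϵ provided |u − 7| < ϵ/80.
Choosing δ = min(2, ϵ/80) ensures both conditions, hence |(5u^2 - 9) − 236| < ϵ.

δ = min(2, ϵ/80)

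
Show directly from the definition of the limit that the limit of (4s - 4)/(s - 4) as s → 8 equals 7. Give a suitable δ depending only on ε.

Fix ε > 0. We want δ > 0 with 0 < |s − 8| < δ ⇒ |(4s - 4)/(s - 4) − 7| < ε.
Combining over a common denominator, (4s - 4)/(s - 4) − 7 = [(4s - 4)·4 − 28·(s - 4)] / [4·(s - 4)] = -12(s − 8) / (4(s - 4)).
So |(4s - 4)/(s - 4) − 7| = 12|s − 8| / (4·|s − 4|).
Restrict δ ≤ 2. Then |s − 8| < 2 gives |s − 4| = |(s − 8) + 4| ≥ 4 − 2 = 2.
Hence |(4s - 4)/(s - 4) − 7| < 12|s − 8|/(4·2) = (3/2)|s − 8|, which is < ε once |s − 8| < (2/3)ε.
Take δ = min(2, (2/3)ε). Then 0 < |s − 8| < δ forces both bounds, so |(4s - 4)/(s - 4) − 7| < ε.

δ = min(2, (2/3)ε)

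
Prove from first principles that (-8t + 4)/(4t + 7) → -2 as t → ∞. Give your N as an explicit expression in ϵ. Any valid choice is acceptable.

Let ϵ > 0. We seek N > 0 such that t > N implies |(-8t + 4)/(4t + 7) + 2| < ϵ.
(-8t + 4)/(4t + 7) + 2 = (4(-8t + 4) − (-8)(4t + 7)) / (4(4t + 7)) = 72/(4(4t + 7)).
For t > 0 we have 4t + 7 > 4t, so |(-8t + 4)/(4t + 7) + 2| = 72/(4(4t + 7)) < 72/(4·4t) = (9/2)/t.
Thus |(-8t + 4)/(4t + 7) + 2| < ϵ whenever t > (9/2)/ϵ.
Take N = (9/2)/ϵ. If t > N then |(-8t + 4)/(4t + 7) + 2| < (9/2)/t < ϵ.

N = (9/2)/ϵ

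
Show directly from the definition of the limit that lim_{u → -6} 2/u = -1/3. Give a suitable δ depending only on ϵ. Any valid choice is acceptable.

δ = min(3, 9ϵ)

Suppose ϵ > 0. We seek δ > 0 such that 0 < |u + 6| < δ implies |2/u + 1/3| < ϵ.
|2/u + 1/3| = 2·|-6 − u|/(6·|u|) = 2|u + 6|/(6|u|).
Require δ ≤ 3 so that |u| > 6 − 3 = 3, hence 6|u| > 18.
Then |2/u + 1/3| < 2|u + 6|/18, which is < ϵ when |u + 6| < 9ϵ.
Take δ = min(3, 9ϵ). Then 0 < |u + 6| < δ gives both |u + 6| < 3 and |u + 6| < 9ϵ, so |2/u + 1/3| < ϵ.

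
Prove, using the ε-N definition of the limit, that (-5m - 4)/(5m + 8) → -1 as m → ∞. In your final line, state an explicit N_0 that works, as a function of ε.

N_0 = (4/5)/ε

Let ε > 0. For m ≥ 1, |(-5m - 4)/(5m + 8) + 1| = |20|/(5(5m + 8)) = 20/(5(5m + 8)).
Since 5m + 8 ≥ 5m for m ≥ 1, this is ≤ 20/(5·5m) = (4/5)/m.
So |(-5m - 4)/(5m + 8) + 1| < ε whenever m > (4/5)/ε.
Take N_0 = (4/5)/ε. If m > N_0 then |(-5m - 4)/(5m + 8) + 1| ≤ (4/5)/m < ε.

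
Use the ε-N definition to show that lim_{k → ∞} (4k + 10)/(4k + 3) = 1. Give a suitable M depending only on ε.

Let ε > 0. For k ≥ 1, |(4k + 10)/(4k + 3) − 1| = |28|/(4(4k + 3)) = 28/(4(4k + 3)).
Since 4k + 3 ≥ 4k for k ≥ 1, this is ≤ 28/(4·4k) = (7/4)/k.
So |(4k + 10)/(4k + 3) − 1| < ε whenever k > (7/4)/ε.
Take M = (7/4)/ε. If k > M then |(4k + 10)/(4k + 3) − 1| ≤ (7/4)/k < ε.

M = (7/4)/ε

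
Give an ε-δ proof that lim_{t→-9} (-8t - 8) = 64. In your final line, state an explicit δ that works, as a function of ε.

Fix ε > 0. We need δ > 0 so that 0 < |t + 9| < δ implies |(-8t - 8) − 64| < ε.
Since (-8t - 8) − 64 = -8(t + 9), we have |(-8t - 8) − 64| = 8|t + 9|.
Thus it suffices that |t + 9| < ε/8.
Choosing δ = ε/8 gives |(-8t - 8) − 64| = 8|t + 9| < ε whenever |t + 9| < δ.

δ = ε/8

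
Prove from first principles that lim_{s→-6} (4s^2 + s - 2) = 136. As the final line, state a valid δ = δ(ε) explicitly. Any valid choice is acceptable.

δ = min(1, ε/51)

Suppose ε > 0. We want δ > 0 such that 0 < |s + 6| < δ implies |(4s^2 + s - 2) − 136| < ε.
(4s^2 + s - 2) − 136 = 4s^2 + s - 138 = (s + 6)(4s - 23).
So |(4s^2 + s - 2) − 136| = |s + 6|·|4s - 23|.
Require δ ≤ 1. Then |s + 6| < 1 gives |s| < 7, and by the triangle inequality |4s - 23| ≤ 4·7 + 23 = 51.
Hence |(4s^2 + s - 2) − 136| ≤ 51|s + 6| < ε provided |s + 6| < ε/51.
Take δ = min(1, ε/51). Then 0 < |s + 6| < δ gives both |s + 6| < 1 and |s + 6| < ε/51, so |(4s^2 + s - 2) − 136| < ε.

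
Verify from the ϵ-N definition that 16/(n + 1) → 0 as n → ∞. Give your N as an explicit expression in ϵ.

Let ϵ > 0 be given. For n ≥ 1, |16/(n + 1) − 0| = 16/(n + 1) ≤ 16/n.
We need 16/n < ϵ, i.e. n > 16/ϵ.
Take N = 16/ϵ. If n > N then |16/(n + 1)| ≤ 16/n < ϵ.

N = 16/ϵ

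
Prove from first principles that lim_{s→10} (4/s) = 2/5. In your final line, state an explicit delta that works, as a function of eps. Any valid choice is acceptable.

Let eps > 0 be given. We seek delta > 0 such that 0 < |s − 10| < delta implies |4/s − (2/5)| < eps.
|4/s − (2/5)| = 4·|10 − s|/(10·|s|) = 4|s − 10|/(10|s|).
Require delta ≤ 5 so that |s| > 10 − 5 = 5, hence 10|s| > 50.
Then |4/s − (2/5)| < 4|s − 10|/50, which is < eps when |s − 10| < (25/2)eps.
Take delta = min(5, (25/2)eps). Then 0 < |s − 10| < delta gives both |s − 10| < 5 and |s − 10| < (25/2)eps, so |4/s − (2/5)| < eps.

delta = min(5, (25/2)eps)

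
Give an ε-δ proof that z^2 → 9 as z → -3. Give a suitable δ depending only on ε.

Fix ε > 0. We seek δ > 0 with 0 < |z + 3| < δ ⇒ |z^2 − 9| < ε.
Factor: z^2 − 9 = (z + 3)(z - 3), so |z^2 − 9| = |z + 3|·|z - 3|.
Restrict δ ≤ 2. Then |z + 3| < 2 gives |z| < 5, so by the triangle inequality |z - 3| ≤ 5 + 3 = 8.
Hence |z^2 − 9| ≤ 8|z + 3|, which is < ε once |z + 3| < ε/8.
Take δ = min(2, ε/8). If 0 < |z + 3| < δ then both bounds hold and |z^2 − 9| ≤ 8|z + 3| < 8·(ε/8) = ε.

δ = min(2, ε/8)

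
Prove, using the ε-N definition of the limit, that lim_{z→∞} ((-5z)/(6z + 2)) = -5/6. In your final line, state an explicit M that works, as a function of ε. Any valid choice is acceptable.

Fix ε > 0. We seek M > 0 such that z > M implies |(-5z)/(6z + 2) + 5/6| < ε.
(-5z)/(6z + 2) + 5/6 = (6(-5z) − (-5)(6z + 2)) / (6(6z + 2)) = 10/(6(6z + 2)).
For z > 0 we have 6z + 2 > 6z, so |(-5z)/(6z + 2) + 5/6| = 10/(6(6z + 2)) < 10/(6·6z) = (5/18)/z.
Thus |(-5z)/(6z + 2) + 5/6| < ε whenever z > (5/18)/ε.
Take M = (5/18)/ε. If z > M then |(-5z)/(6z + 2) + 5/6| < (5/18)/z < ε.

M = (5/18)/ε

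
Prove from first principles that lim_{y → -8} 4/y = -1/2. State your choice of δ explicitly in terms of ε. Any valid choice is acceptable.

Fix ε > 0. We seek δ > 0 such that 0 < |y + 8| < δ implies |4/y + 1/2| < ε.
|4/y + 1/2| = 4·|-8 − y|/(8·|y|) = 4|y + 8|/(8|y|).
Restrict δ ≤ 4. Then |y + 8| < 4 gives |y| > 4, so 8|y| > 32.
Then |4/y + 1/2| < 4|y + 8|/32, which is < ε when |y + 8| < 8ε.
Take δ = min(4, 8ε). Then 0 < |y + 8| < δ gives both |y + 8| < 4 and |y + 8| < 8ε, so |4/y + 1/2| < ε.

δ = min(4, 8ε)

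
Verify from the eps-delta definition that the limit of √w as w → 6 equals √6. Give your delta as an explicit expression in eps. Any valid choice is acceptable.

delta = min(6, √6·eps)

Suppose eps > 0. We want delta > 0 such that 0 < |w − 6| < delta implies |√w − √6| < eps.
Rationalise: √w − √6 = (w − 6)/(√w + √6), so |√w − √6| = |w − 6|/(√w + √6).
Restrict delta ≤ 6 so that |w − 6| < 6 forces w > 0, and then √w + √6 > √6.
Hence |√w − √6| < |w − 6|/√6, which is < eps once |w − 6| < √6·eps.
Take delta = min(6, √6·eps). If 0 < |w − 6| < delta then w > 0 and |√w − √6| < |w − 6|/√6 < eps.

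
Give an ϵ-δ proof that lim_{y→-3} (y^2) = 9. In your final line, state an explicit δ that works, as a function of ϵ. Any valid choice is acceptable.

δ = min(1, ϵ/7)

Let ϵ > 0 be given. We seek δ > 0 with 0 < |y + 3| < δ ⇒ |y^2 − 9| < ϵ.
Factor: y^2 − 9 = (y + 3)(y - 3), so |y^2 − 9| = |y + 3|·|y - 3|.
Impose δ ≤ 1 so that |y| < 4; then |y - 3| ≤ 7.
Hence |y^2 − 9| ≤ 7|y + 3|, which is < ϵ once |y + 3| < ϵ/7.
Take δ = min(1, ϵ/7). If 0 < |y + 3| < δ then both bounds hold and |y^2 − 9| ≤ 7|y + 3| < 7·(ϵ/7) = ϵ.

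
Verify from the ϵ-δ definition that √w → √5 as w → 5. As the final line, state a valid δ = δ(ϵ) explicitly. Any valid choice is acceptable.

δ = min(5, √5·ϵ)

Let ϵ > 0. We want δ > 0 such that 0 < |w − 5| < δ implies |√w − √5| < ϵ.
Multiplying by the conjugate, |√w − √5| = |w − 5|/(√w + √5).
Restrict δ ≤ 5 so that |w − 5| < 5 forces w > 0, and then √w + √5 > √5.
Hence |√w − √5| < |w − 5|/√5, which is < ϵ once |w − 5| < √5·ϵ.
Take δ = min(5, √5·ϵ). If 0 < |w − 5| < δ then w > 0 and |√w − √5| < |w − 5|/√5 < ϵ.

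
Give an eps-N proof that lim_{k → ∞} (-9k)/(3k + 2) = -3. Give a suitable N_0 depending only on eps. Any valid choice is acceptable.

N_0 = 2/eps

Let eps > 0. For k ≥ 1, |(-9k)/(3k + 2) + 3| = |18|/(3(3k + 2)) = 18/(3(3k + 2)).
Since 3k + 2 ≥ 3k for k ≥ 1, this is ≤ 18/(3·3k) = 2/k.
So |(-9k)/(3k + 2) + 3| < eps whenever k > 2/eps.
Take N_0 = 2/eps. If k > N_0 then |(-9k)/(3k + 2) + 3| ≤ 2/k < eps.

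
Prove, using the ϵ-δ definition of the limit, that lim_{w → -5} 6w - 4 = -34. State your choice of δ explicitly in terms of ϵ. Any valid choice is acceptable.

Let ϵ > 0. We need δ > 0 so that 0 < |w + 5| < δ implies |(6w - 4) + 34| < ϵ.
Since (6w - 4) + 34 = 6(w + 5), we have |(6w - 4) + 34| = 6|w + 5|.
So 6|w + 5| < ϵ exactly when |w + 5| < ϵ/6.
Choosing δ = ϵ/6 gives |(6w - 4) + 34| = 6|w + 5| < ϵ whenever |w + 5| < δ.

δ = ϵ/6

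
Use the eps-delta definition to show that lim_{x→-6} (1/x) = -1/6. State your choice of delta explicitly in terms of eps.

Suppose eps > 0. We seek delta > 0 such that 0 < |x + 6| < delta implies |1/x + 1/6| < eps.
|1/x + 1/6| = |-6 − x|/(6·|x|) = |x + 6|/(6|x|).
Restrict delta ≤ 3. Then |x + 6| < 3 gives |x| > 3, so 6|x| > 18.
Then |1/x + 1/6| < |x + 6|/18, which is < eps when |x + 6| < 18eps.
Take delta = min(3, 18eps). Then 0 < |x + 6| < delta gives both |x + 6| < 3 and |x + 6| < 18eps, so |1/x + 1/6| < eps.

delta = min(3, 18eps)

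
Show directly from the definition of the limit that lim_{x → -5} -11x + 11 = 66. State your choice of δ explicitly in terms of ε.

Fix ε > 0. We need δ > 0 so that 0 < |x + 5| < δ implies |(-11x + 11) − 66| < ε.
Since (-11x + 11) − 66 = -11(x + 5), we have |(-11x + 11) − 66| = 11|x + 5|.
Thus it suffices that |x + 5| < ε/11.
Take δ = ε/11. If 0 < |x + 5| < δ then |(-11x + 11) − 66| = 11|x + 5| < 11·(ε/11) = ε.

δ = ε/11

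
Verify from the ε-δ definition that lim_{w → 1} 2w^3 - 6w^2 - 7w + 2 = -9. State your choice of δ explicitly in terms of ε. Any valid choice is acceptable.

δ = min(2, ε/41)

Let ε > 0. We want δ > 0 such that 0 < |w − 1| < δ implies |(2w^3 - 6w^2 - 7w + 2) + 9| < ε.
(2w^3 - 6w^2 - 7w + 2) + 9 = 2w^3 - 6w^2 - 7w + 11 = (w − 1)(2w^2 - 4w - 11).
So |(2w^3 - 6w^2 - 7w + 2) + 9| = |w − 1|·|2w^2 - 4w - 11|.
Require δ ≤ 2. Then |w − 1| < 2 gives |w| < 3, and by the triangle inequality |2w^2 - 4w - 11| ≤ 2·3^2 + 4·3 + 11 = 41.
Hence |(2w^3 - 6w^2 - 7w + 2) + 9| ≤ 41|w − 1| < ε provided |w − 1| < ε/41.
Take δ = min(2, ε/41). Then 0 < |w − 1| < δ gives both |w − 1| < 2 and |w − 1| < ε/41, so |(2w^3 - 6w^2 - 7w + 2) + 9| < ε.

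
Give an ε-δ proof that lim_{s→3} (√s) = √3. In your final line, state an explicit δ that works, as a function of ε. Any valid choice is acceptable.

Let ε > 0 be given. We want δ > 0 such that 0 < |s − 3| < δ implies |√s − √3| < ε.
Multiplying by the conjugate, |√s − √3| = |s − 3|/(√s + √3).
Restrict δ ≤ 3 so that |s − 3| < 3 forces s > 0, and then √s + √3 > √3.
Hence |√s − √3| < |s − 3|/√3, which is < ε once |s − 3| < √3·ε.
Take δ = min(3, √3·ε). If 0 < |s − 3| < δ then s > 0 and |√s − √3| < |s − 3|/√3 < ε.

δ = min(3, √3·ε)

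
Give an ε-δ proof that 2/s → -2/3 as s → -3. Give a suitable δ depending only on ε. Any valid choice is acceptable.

δ = min(3/2, (9/4)ε)

Suppose ε > 0. We seek δ > 0 such that 0 < |s + 3| < δ implies |2/s + 2/3| < ε.
|2/s + 2/3| = 2·|-3 − s|/(3·|s|) = 2|s + 3|/(3|s|).
Require δ ≤ 3/2 so that |s| > 3 − 3/2 = 3/2, hence 3|s| > 9/2.
Then |2/s + 2/3| < 2|s + 3|/(9/2), which is < ε when |s + 3| < (9/4)ε.
Take δ = min(3/2, (9/4)ε). Then 0 < |s + 3| < δ gives both |s + 3| < 3/2 and |s + 3| < (9/4)ε, so |2/s + 2/3| < ε.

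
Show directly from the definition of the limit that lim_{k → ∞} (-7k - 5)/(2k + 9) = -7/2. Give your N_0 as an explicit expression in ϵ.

N_0 = (53/4)/ϵ

Suppose ϵ > 0. For k ≥ 1, |(-7k - 5)/(2k + 9) + 7/2| = |53|/(2(2k + 9)) = 53/(2(2k + 9)).
Since 2k + 9 ≥ 2k for k ≥ 1, this is ≤ 53/(2·2k) = (53/4)/k.
So |(-7k - 5)/(2k + 9) + 7/2| < ϵ whenever k > (53/4)/ϵ.
Take N_0 = (53/4)/ϵ. If k > N_0 then |(-7k - 5)/(2k + 9) + 7/2| ≤ (53/4)/k < ϵ.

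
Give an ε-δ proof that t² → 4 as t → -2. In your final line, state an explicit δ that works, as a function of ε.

Fix ε > 0. We seek δ > 0 with 0 < |t + 2| < δ ⇒ |t² − 4| < ε.
Factor: t² − 4 = (t + 2)(t - 2), so |t² − 4| = |t + 2|·|t - 2|.
Impose δ ≤ 2 so that |t| < 4; then |t - 2| ≤ 6.
Hence |t² − 4| ≤ 6|t + 2|, which is < ε once |t + 2| < ε/6.
Take δ = min(2, ε/6). If 0 < |t + 2| < δ then both bounds hold and |t² − 4| ≤ 6|t + 2| < 6·(ε/6) = ε.

δ = min(2, ε/6)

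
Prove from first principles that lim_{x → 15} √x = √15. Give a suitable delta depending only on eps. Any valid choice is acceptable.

Let eps > 0. We want delta > 0 such that 0 < |x − 15| < delta implies |√x − √15| < eps.
Rationalise: √x − √15 = (x − 15)/(√x + √15), so |√x − √15| = |x − 15|/(√x + √15).
Restrict delta ≤ 15 so that |x − 15| < 15 forces x > 0, and then √x + √15 > √15.
Hence |√x − √15| < |x − 15|/√15, which is < eps once |x − 15| < √15·eps.
Take delta = min(15, √15·eps). If 0 < |x − 15| < delta then x > 0 and |√x − √15| < |x − 15|/√15 < eps.

delta = min(15, √15·eps)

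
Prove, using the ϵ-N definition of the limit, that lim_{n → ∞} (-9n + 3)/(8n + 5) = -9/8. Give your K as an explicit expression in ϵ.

Let ϵ > 0. For n ≥ 1, |(-9n + 3)/(8n + 5) + 9/8| = |69|/(8(8n + 5)) = 69/(8(8n + 5)).
Since 8n + 5 ≥ 8n for n ≥ 1, this is ≤ 69/(8·8n) = (69/64)/n.
So |(-9n + 3)/(8n + 5) + 9/8| < ϵ whenever n > (69/64)/ϵ.
Take K = (69/64)/ϵ. If n > K then |(-9n + 3)/(8n + 5) + 9/8| ≤ (69/64)/n < ϵ.

K = (69/64)/ϵ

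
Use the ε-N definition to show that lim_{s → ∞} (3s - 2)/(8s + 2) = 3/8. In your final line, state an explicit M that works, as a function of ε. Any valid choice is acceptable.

M = (11/32)/ε

Let ε > 0 be given. We seek M > 0 such that s > M implies |(3s - 2)/(8s + 2) − (3/8)| < ε.
(3s - 2)/(8s + 2) − (3/8) = (8(3s - 2) − 3(8s + 2)) / (8(8s + 2)) = -22/(8(8s + 2)).
For s > 0 we have 8s + 2 > 8s, so |(3s - 2)/(8s + 2) − (3/8)| = 22/(8(8s + 2)) < 22/(8·8s) = (11/32)/s.
Thus |(3s - 2)/(8s + 2) − (3/8)| < ε whenever s > (11/32)/ε.
Take M = (11/32)/ε. If s > M then |(3s - 2)/(8s + 2) − (3/8)| < (11/32)/s < ε.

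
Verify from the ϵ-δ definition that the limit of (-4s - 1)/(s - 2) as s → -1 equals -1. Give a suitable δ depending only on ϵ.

δ = min(3/2, (1/2)ϵ)

Let ϵ > 0. We want δ > 0 with 0 < |s + 1| < δ ⇒ |(-4s - 1)/(s - 2) + 1| < ϵ.
Combining over a common denominator, (-4s - 1)/(s - 2) + 1 = [(-4s - 1)·(-3) − 3·(s - 2)] / [(-3)·(s - 2)] = 9(s + 1) / ((-3)(s - 2)).
So |(-4s - 1)/(s - 2) + 1| = 9|s + 1| / (3·|s − 2|).
Restrict δ ≤ 3/2. Then |s + 1| < 3/2 gives |s − 2| = |(s + 1) + (-3)| ≥ 3 − 3/2 = 3/2.
Hence |(-4s - 1)/(s - 2) + 1| < 9|s + 1|/(3·(3/2)) = 2|s + 1|, which is < ϵ once |s + 1| < (1/2)ϵ.
Take δ = min(3/2, (1/2)ϵ). Then 0 < |s + 1| < δ forces both bounds, so |(-4s - 1)/(s - 2) + 1| < ϵ.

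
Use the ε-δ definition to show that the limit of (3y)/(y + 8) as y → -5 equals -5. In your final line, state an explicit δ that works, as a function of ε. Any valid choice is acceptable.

Let ε > 0 be given. We want δ > 0 with 0 < |y + 5| < δ ⇒ |(3y)/(y + 8) + 5| < ε.
Combining over a common denominator, (3y)/(y + 8) + 5 = [(3y)·3 − (-15)·(y + 8)] / [3·(y + 8)] = 24(y + 5) / (3(y + 8)).
So |(3y)/(y + 8) + 5| = 24|y + 5| / (3·|y + 8|).
Require δ ≤ 3/2, so |y + 8| ≥ |3| − |y + 5| > 3 − 3/2 = 3/2.
Hence |(3y)/(y + 8) + 5| < 24|y + 5|/(3·(3/2)) = (16/3)|y + 5|, which is < ε once |y + 5| < (3/16)ε.
Take δ = min(3/2, (3/16)ε). Then 0 < |y + 5| < δ forces both bounds, so |(3y)/(y + 8) + 5| < ε.

δ = min(3/2, (3/16)ε)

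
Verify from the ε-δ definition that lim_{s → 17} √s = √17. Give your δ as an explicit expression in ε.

Let ε > 0. We want δ > 0 such that 0 < |s − 17| < δ implies |√s − √17| < ε.
Multiplying by the conjugate, |√s − √17| = |s − 17|/(√s + √17).
Restrict δ ≤ 17 so that |s − 17| < 17 forces s > 0, and then √s + √17 > √17.
Hence |√s − √17| < |s − 17|/√17, which is < ε once |s − 17| < √17·ε.
Take δ = min(17, √17·ε). If 0 < |s − 17| < δ then s > 0 and |√s − √17| < |s − 17|/√17 < ε.

δ = min(17, √17·ε)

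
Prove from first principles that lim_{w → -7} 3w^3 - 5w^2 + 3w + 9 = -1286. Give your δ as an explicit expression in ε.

Let ε > 0 be given. We want δ > 0 such that 0 < |w + 7| < δ implies |(3w^3 - 5w^2 + 3w + 9) + 1286| < ε.
(3w^3 - 5w^2 + 3w + 9) + 1286 = 3w^3 - 5w^2 + 3w + 1295 = (w + 7)(3w^2 - 26w + 185).
So |(3w^3 - 5w^2 + 3w + 9) + 1286| = |w + 7|·|3w^2 - 26w + 185|.
Assume first that |w + 7| < 2, so |w| < 9. Then |3w^2 - 26w + 185| ≤ 3·9^2 + 26·9 + 185 = 662.
Hence |(3w^3 - 5w^2 + 3w + 9) + 1286| ≤ 662|w + 7| < ε provided |w + 7| < ε/662.
Choosing δ = min(2, ε/662) ensures both conditions, hence |(3w^3 - 5w^2 + 3w + 9) + 1286| < ε.

δ = min(2, ε/662)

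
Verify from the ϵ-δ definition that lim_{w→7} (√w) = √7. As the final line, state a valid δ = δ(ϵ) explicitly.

Suppose ϵ > 0. We want δ > 0 such that 0 < |w − 7| < δ implies |√w − √7| < ϵ.
Multiplying by the conjugate, |√w − √7| = |w − 7|/(√w + √7).
Restrict δ ≤ 7 so that |w − 7| < 7 forces w > 0, and then √w + √7 > √7.
Hence |√w − √7| < |w − 7|/√7, which is < ϵ once |w − 7| < √7·ϵ.
Take δ = min(7, √7·ϵ). If 0 < |w − 7| < δ then w > 0 and |√w − √7| < |w − 7|/√7 < ϵ.

δ = min(7, √7·ϵ)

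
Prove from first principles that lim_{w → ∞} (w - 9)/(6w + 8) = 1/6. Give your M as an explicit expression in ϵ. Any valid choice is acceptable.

Let ϵ > 0 be given. We seek M > 0 such that w > M implies |(w - 9)/(6w + 8) − (1/6)| < ϵ.
(w - 9)/(6w + 8) − (1/6) = (6(w - 9) − (6w + 8)) / (6(6w + 8)) = -62/(6(6w + 8)).
For w > 0 we have 6w + 8 > 6w, so |(w - 9)/(6w + 8) − (1/6)| = 62/(6(6w + 8)) < 62/(6·6w) = (31/18)/w.
Thus |(w - 9)/(6w + 8) − (1/6)| < ϵ whenever w > (31/18)/ϵ.
Take M = (31/18)/ϵ. If w > M then |(w - 9)/(6w + 8) − (1/6)| < (31/18)/w < ϵ.

M = (31/18)/ϵ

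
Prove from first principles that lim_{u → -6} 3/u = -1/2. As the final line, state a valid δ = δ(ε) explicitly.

Let ε > 0 be given. We seek δ > 0 such that 0 < |u + 6| < δ implies |3/u + 1/2| < ε.
|3/u + 1/2| = 3·|-6 − u|/(6·|u|) = 3|u + 6|/(6|u|).
Require δ ≤ 3 so that |u| > 6 − 3 = 3, hence 6|u| > 18.
Then |3/u + 1/2| < 3|u + 6|/18, which is < ε when |u + 6| < 6ε.
Take δ = min(3, 6ε). Then 0 < |u + 6| < δ gives both |u + 6| < 3 and |u + 6| < 6ε, so |3/u + 1/2| < ε.

δ = min(3, 6ε)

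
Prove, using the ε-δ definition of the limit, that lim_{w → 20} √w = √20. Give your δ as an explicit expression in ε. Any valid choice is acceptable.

δ = min(20, √20·ε)

Suppose ε > 0. We want δ > 0 such that 0 < |w − 20| < δ implies |√w − √20| < ε.
Multiplying by the conjugate, |√w − √20| = |w − 20|/(√w + √20).
Restrict δ ≤ 20 so that |w − 20| < 20 forces w > 0, and then √w + √20 > √20.
Hence |√w − √20| < |w − 20|/√20, which is < ε once |w − 20| < √20·ε.
Take δ = min(20, √20·ε). If 0 < |w − 20| < δ then w > 0 and |√w − √20| < |w − 20|/√20 < ε.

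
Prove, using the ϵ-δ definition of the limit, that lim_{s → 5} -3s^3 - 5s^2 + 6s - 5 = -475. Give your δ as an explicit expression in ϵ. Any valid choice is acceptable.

δ = min(1, ϵ/322)

Let ϵ > 0 be given. We want δ > 0 such that 0 < |s − 5| < δ implies |(-3s^3 - 5s^2 + 6s - 5) + 475| < ϵ.
(-3s^3 - 5s^2 + 6s - 5) + 475 = -3s^3 - 5s^2 + 6s + 470 = (s − 5)(-3s^2 - 20s - 94).
So |(-3s^3 - 5s^2 + 6s - 5) + 475| = |s − 5|·|-3s^2 - 20s - 94|.
Require δ ≤ 1. Then |s − 5| < 1 gives |s| < 6, and by the triangle inequality |-3s^2 - 20s - 94| ≤ 3·6^2 + 20·6 + 94 = 322.
Hence |(-3s^3 - 5s^2 + 6s - 5) + 475| ≤ 322|s − 5| < ϵ provided |s − 5| < ϵ/322.
Choosing δ = min(1, ϵ/322) ensures both conditions, hence |(-3s^3 - 5s^2 + 6s - 5) + 475| < ϵ.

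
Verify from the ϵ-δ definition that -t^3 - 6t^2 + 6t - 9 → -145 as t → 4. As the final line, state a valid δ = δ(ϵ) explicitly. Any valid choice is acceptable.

Let ϵ > 0 be given. We want δ > 0 such that 0 < |t − 4| < δ implies |(-t^3 - 6t^2 + 6t - 9) + 145| < ϵ.
(-t^3 - 6t^2 + 6t - 9) + 145 = -t^3 - 6t^2 + 6t + 136 = (t − 4)(-t^2 - 10t - 34).
So |(-t^3 - 6t^2 + 6t - 9) + 145| = |t − 4|·|-t^2 - 10t - 34|.
Assume first that |t − 4| < 1, so |t| < 5. Then |-t^2 - 10t - 34| ≤ 5^2 + 10·5 + 34 = 109.
Hence |(-t^3 - 6t^2 + 6t - 9) + 145| ≤ 109|t − 4| < ϵ provided |t − 4| < ϵ/109.
Choosing δ = min(1, ϵ/109) ensures both conditions, hence |(-t^3 - 6t^2 + 6t - 9) + 145| < ϵ.

δ = min(1, ϵ/109)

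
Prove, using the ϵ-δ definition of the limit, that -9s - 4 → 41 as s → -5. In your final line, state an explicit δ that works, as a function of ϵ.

Suppose ϵ > 0. We need δ > 0 so that 0 < |s + 5| < δ implies |(-9s - 4) − 41| < ϵ.
|(-9s - 4) − 41| = |-9s - 45| = 9|s + 5|.
Thus it suffices that |s + 5| < ϵ/9.
Choosing δ = ϵ/9 gives |(-9s - 4) − 41| = 9|s + 5| < ϵ whenever |s + 5| < δ.

δ = ϵ/9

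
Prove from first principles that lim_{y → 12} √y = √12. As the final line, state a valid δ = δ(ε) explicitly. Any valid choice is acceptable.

Let ε > 0 be given. We want δ > 0 such that 0 < |y − 12| < δ implies |√y − √12| < ε.
Multiplying by the conjugate, |√y − √12| = |y − 12|/(√y + √12).
Restrict δ ≤ 12 so that |y − 12| < 12 forces y > 0, and then √y + √12 > √12.
Hence |√y − √12| < |y − 12|/√12, which is < ε once |y − 12| < √12·ε.
Take δ = min(12, √12·ε). If 0 < |y − 12| < δ then y > 0 and |√y − √12| < |y − 12|/√12 < ε.

δ = min(12, √12·ε)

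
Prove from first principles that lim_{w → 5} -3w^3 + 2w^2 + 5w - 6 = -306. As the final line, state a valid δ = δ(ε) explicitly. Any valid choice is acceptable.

δ = min(1, ε/246)

Let ε > 0 be given. We want δ > 0 such that 0 < |w − 5| < δ implies |(-3w^3 + 2w^2 + 5w - 6) + 306| < ε.
(-3w^3 + 2w^2 + 5w - 6) + 306 = -3w^3 + 2w^2 + 5w + 300 = (w − 5)(-3w^2 - 13w - 60).
So |(-3w^3 + 2w^2 + 5w - 6) + 306| = |w − 5|·|-3w^2 - 13w - 60|.
Assume first that |w − 5| < 1, so |w| < 6. Then |-3w^2 - 13w - 60| ≤ 3·6^2 + 13·6 + 60 = 246.
Hence |(-3w^3 + 2w^2 + 5w - 6) + 306| ≤ 246|w − 5| < ε provided |w − 5| < ε/246.
Choosing δ = min(1, ε/246) ensures both conditions, hence |(-3w^3 + 2w^2 + 5w - 6) + 306| < ε.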